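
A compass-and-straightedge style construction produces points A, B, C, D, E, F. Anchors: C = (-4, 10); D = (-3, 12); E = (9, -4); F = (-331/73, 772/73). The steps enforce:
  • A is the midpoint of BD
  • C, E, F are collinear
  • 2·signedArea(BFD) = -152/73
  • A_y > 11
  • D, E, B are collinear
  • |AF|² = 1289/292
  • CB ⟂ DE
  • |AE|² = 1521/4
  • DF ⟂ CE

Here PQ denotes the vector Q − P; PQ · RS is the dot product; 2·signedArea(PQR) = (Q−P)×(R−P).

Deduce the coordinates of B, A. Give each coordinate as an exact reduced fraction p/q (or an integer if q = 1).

1. B_x = -12/5  [D, E, B are collinear ∩ CB ⟂ DE]
2. B_y = 56/5  [D, E, B are collinear ∩ CB ⟂ DE]
   → B = (-12/5, 56/5)
3. A_x = -27/10  [A is the midpoint of BD]
4. A_y = 58/5  [A is the midpoint of BD]
   → A = (-27/10, 58/5)

A = (-27/10, 58/5)
B = (-12/5, 56/5)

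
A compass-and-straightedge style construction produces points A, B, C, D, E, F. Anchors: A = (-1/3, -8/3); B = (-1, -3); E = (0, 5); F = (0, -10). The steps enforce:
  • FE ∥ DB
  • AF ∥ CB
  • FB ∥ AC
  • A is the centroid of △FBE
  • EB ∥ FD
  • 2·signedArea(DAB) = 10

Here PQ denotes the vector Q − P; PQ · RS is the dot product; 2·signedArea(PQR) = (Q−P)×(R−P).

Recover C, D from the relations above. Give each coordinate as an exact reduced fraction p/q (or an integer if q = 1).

C = (-4/3, 13/3)
D = (-1, -18)

1. C_x = -4/3  [AF ∥ CB ∩ FB ∥ AC]
2. C_y = 13/3  [AF ∥ CB ∩ FB ∥ AC]
   → C = (-4/3, 13/3)
3. D_x = -1  [FE ∥ DB ∩ EB ∥ FD]
4. D_y = -18  [FE ∥ DB ∩ EB ∥ FD]
   → D = (-1, -18)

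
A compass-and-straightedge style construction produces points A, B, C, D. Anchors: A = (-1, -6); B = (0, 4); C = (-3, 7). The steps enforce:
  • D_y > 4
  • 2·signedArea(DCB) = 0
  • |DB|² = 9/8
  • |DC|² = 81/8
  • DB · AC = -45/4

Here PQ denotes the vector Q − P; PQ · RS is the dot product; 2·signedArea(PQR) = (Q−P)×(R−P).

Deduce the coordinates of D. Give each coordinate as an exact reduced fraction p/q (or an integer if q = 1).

1. D_x = -3/4  [2·signedArea(DCB) = 0 ∩ DB · AC = -45/4]
2. D_y = 19/4  [2·signedArea(DCB) = 0 ∩ DB · AC = -45/4]
   → D = (-3/4, 19/4)

D = (-3/4, 19/4)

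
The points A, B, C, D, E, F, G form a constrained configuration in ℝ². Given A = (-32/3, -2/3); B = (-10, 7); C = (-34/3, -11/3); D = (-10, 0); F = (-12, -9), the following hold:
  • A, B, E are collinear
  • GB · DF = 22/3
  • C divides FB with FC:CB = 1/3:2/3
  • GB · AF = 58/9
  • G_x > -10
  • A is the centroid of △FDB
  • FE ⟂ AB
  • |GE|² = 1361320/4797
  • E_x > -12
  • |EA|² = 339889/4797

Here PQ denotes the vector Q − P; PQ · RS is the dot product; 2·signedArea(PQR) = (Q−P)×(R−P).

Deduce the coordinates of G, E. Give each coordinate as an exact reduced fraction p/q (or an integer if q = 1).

1. G_x = -28/3  [GB · DF = 22/3 ∩ GB · AF = 58/9]
2. G_y = 23/3  [GB · DF = 22/3 ∩ GB · AF = 58/9]
   → G = (-28/3, 23/3)
3. E_x = -6074/533  [A, B, E are collinear ∩ FE ⟂ AB]
4. E_y = -4825/533  [A, B, E are collinear ∩ FE ⟂ AB]
   → E = (-6074/533, -4825/533)

E = (-6074/533, -4825/533)
G = (-28/3, 23/3)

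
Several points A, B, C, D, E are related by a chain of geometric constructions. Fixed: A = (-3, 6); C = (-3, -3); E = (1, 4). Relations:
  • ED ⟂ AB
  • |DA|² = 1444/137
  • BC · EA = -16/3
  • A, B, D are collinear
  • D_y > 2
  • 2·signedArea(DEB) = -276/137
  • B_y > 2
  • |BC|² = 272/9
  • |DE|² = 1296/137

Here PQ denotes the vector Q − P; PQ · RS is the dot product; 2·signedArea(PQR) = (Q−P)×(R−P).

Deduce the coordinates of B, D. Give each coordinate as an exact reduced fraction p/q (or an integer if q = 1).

1. B_x = -5/3  [line 4·x + -2·y + 34/3 = 0 ∩ |BC|² = 272/9]
2. B_y = 7/3  [line 4·x + -2·y + 34/3 = 0 ∩ |BC|² = 272/9]
   → B = (-5/3, 7/3)
3. D_x = -259/137  [A, B, D are collinear ∩ ED ⟂ AB]
4. D_y = 404/137  [A, B, D are collinear ∩ ED ⟂ AB]
   → D = (-259/137, 404/137)

B = (-5/3, 7/3)
D = (-259/137, 404/137)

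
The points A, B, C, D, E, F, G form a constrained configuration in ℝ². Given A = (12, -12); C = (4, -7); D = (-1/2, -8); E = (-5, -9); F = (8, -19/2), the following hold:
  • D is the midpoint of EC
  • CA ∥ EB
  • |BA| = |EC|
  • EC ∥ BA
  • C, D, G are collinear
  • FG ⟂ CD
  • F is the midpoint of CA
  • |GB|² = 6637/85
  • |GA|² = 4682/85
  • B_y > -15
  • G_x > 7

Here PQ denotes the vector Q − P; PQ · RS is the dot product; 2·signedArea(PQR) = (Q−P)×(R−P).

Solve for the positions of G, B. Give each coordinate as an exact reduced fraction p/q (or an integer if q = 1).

1. G_x = 619/85  [C, D, G are collinear ∩ FG ⟂ CD]
2. G_y = -533/85  [C, D, G are collinear ∩ FG ⟂ CD]
   → G = (619/85, -533/85)
3. B_x = 3  [EC ∥ BA ∩ CA ∥ EB]
4. B_y = -14  [EC ∥ BA ∩ CA ∥ EB]
   → B = (3, -14)

B = (3, -14)
G = (619/85, -533/85)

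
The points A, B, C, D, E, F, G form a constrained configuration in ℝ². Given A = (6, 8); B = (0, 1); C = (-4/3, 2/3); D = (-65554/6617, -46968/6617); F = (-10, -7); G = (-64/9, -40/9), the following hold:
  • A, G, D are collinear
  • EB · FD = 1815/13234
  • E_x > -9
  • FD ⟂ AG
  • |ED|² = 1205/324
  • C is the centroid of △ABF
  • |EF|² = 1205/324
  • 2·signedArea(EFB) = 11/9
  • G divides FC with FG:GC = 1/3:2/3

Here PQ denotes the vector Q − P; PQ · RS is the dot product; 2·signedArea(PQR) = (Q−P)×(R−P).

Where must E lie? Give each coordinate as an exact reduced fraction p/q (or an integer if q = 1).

E = (-77/9, -103/18)

1. E_x = -77/9  [EB · FD = 1815/13234 ∩ 2·signedArea(EFB) = 11/9]
2. E_y = -103/18  [EB · FD = 1815/13234 ∩ 2·signedArea(EFB) = 11/9]
   → E = (-77/9, -103/18)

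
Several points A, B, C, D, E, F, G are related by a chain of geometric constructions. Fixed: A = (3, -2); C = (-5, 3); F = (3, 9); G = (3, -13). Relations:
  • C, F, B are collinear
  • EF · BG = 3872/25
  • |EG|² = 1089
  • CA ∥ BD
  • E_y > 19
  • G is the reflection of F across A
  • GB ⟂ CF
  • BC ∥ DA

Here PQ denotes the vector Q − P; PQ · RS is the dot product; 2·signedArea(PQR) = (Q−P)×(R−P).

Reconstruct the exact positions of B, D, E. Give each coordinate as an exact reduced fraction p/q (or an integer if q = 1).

1. B_x = -189/25  [C, F, B are collinear ∩ GB ⟂ CF]
2. B_y = 27/25  [C, F, B are collinear ∩ GB ⟂ CF]
   → B = (-189/25, 27/25)
3. D_x = 11/25  [BC ∥ DA ∩ CA ∥ BD]
4. D_y = -98/25  [BC ∥ DA ∩ CA ∥ BD]
   → D = (11/25, -98/25)
5. E_x = 3  [line -264/25·x + 352/25·y + -6248/25 = 0 ∩ |EG|² = 1089]
6. E_y = 20  [line -264/25·x + 352/25·y + -6248/25 = 0 ∩ |EG|² = 1089]
   → E = (3, 20)

B = (-189/25, 27/25)
D = (11/25, -98/25)
E = (3, 20)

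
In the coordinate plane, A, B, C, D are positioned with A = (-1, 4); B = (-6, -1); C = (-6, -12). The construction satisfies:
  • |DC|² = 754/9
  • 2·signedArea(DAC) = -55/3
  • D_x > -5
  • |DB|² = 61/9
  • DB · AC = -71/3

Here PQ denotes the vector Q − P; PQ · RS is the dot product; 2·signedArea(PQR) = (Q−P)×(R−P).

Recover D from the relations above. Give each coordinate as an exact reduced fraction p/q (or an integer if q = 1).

D = (-13/3, -3)

1. D_x = -13/3  [2·signedArea(DAC) = -55/3 ∩ DB · AC = -71/3]
2. D_y = -3  [2·signedArea(DAC) = -55/3 ∩ DB · AC = -71/3]
   → D = (-13/3, -3)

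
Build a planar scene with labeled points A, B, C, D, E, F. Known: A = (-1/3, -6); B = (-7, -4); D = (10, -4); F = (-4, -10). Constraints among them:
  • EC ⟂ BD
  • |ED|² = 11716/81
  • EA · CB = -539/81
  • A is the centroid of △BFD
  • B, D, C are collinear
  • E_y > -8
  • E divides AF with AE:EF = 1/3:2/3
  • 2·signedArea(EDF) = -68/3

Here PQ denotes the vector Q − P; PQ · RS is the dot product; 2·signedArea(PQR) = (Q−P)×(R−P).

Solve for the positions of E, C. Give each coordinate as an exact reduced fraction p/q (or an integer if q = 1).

1. E_x = -14/9  [E divides AF with AE:EF = 1/3:2/3]
2. E_y = -22/3  [E divides AF with AE:EF = 1/3:2/3]
   → E = (-14/9, -22/3)
3. C_x = -14/9  [B, D, C are collinear ∩ EC ⟂ BD]
4. C_y = -4  [B, D, C are collinear ∩ EC ⟂ BD]
   → C = (-14/9, -4)

C = (-14/9, -4)
E = (-14/9, -22/3)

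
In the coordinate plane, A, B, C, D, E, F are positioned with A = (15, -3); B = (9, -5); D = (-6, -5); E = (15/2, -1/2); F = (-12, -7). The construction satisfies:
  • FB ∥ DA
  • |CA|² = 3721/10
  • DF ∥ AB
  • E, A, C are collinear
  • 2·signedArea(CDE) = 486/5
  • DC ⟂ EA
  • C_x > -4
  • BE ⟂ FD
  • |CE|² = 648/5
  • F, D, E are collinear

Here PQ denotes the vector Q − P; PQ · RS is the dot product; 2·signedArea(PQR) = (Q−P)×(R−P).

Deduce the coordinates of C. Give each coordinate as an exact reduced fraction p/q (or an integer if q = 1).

1. C_x = -33/10  [E, A, C are collinear ∩ DC ⟂ EA]
2. C_y = 31/10  [E, A, C are collinear ∩ DC ⟂ EA]
   → C = (-33/10, 31/10)

C = (-33/10, 31/10)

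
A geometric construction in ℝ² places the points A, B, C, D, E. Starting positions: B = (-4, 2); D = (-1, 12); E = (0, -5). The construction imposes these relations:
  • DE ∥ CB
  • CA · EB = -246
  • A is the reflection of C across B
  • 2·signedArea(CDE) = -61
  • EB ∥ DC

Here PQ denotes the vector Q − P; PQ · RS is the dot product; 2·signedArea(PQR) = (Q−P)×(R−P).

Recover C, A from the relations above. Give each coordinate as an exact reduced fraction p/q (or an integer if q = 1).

1. C_x = -5  [DE ∥ CB ∩ EB ∥ DC]
2. C_y = 19  [DE ∥ CB ∩ EB ∥ DC]
   → C = (-5, 19)
3. A_x = -3  [A is the reflection of C across B]
4. A_y = -15  [A is the reflection of C across B]
   → A = (-3, -15)

A = (-3, -15)
C = (-5, 19)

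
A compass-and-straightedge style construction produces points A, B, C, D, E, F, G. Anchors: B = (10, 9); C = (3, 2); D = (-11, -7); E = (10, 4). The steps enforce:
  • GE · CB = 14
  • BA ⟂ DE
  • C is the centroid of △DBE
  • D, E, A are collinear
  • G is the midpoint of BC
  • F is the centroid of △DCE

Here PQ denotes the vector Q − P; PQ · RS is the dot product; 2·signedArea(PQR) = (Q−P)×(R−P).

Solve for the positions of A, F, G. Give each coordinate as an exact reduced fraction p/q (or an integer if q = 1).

1. A_x = 6775/562  [D, E, A are collinear ∩ BA ⟂ DE]
2. A_y = 2853/562  [D, E, A are collinear ∩ BA ⟂ DE]
   → A = (6775/562, 2853/562)
3. F_x = 2/3  [F is the centroid of △DCE]
4. F_y = -1/3  [F is the centroid of △DCE]
   → F = (2/3, -1/3)
5. G_x = 13/2  [G is the midpoint of BC]
6. G_y = 11/2  [G is the midpoint of BC]
   → G = (13/2, 11/2)

A = (6775/562, 2853/562)
F = (2/3, -1/3)
G = (13/2, 11/2)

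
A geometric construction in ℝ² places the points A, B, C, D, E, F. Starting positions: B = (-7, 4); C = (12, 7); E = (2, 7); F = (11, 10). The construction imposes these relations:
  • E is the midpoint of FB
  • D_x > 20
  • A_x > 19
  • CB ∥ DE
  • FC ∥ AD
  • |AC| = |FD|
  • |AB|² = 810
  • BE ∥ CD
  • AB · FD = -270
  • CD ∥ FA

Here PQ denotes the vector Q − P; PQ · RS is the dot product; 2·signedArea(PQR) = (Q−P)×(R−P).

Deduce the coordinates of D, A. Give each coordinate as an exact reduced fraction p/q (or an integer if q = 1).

1. D_x = 21  [CB ∥ DE ∩ BE ∥ CD]
2. D_y = 10  [CB ∥ DE ∩ BE ∥ CD]
   → D = (21, 10)
3. A_x = 20  [FC ∥ AD ∩ CD ∥ FA]
4. A_y = 13  [FC ∥ AD ∩ CD ∥ FA]
   → A = (20, 13)

A = (20, 13)
D = (21, 10)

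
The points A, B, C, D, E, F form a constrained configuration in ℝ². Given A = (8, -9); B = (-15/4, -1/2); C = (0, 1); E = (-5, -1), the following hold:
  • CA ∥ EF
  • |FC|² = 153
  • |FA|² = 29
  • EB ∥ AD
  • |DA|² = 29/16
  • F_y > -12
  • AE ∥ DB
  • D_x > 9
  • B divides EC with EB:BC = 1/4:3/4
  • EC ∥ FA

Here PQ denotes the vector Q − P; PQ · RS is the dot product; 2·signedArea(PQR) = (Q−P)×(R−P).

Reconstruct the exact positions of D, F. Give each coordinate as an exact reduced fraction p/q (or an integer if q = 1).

1. D_x = 37/4  [AE ∥ DB ∩ EB ∥ AD]
2. D_y = -17/2  [AE ∥ DB ∩ EB ∥ AD]
   → D = (37/4, -17/2)
3. F_x = 3  [EC ∥ FA ∩ CA ∥ EF]
4. F_y = -11  [EC ∥ FA ∩ CA ∥ EF]
   → F = (3, -11)

D = (37/4, -17/2)
F = (3, -11)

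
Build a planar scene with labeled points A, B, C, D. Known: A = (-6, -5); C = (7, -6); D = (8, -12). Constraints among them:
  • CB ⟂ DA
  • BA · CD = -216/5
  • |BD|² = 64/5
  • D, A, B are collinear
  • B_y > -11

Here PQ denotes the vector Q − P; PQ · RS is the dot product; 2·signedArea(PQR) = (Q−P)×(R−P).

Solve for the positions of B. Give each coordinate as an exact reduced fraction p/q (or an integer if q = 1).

B = (24/5, -52/5)

1. B_x = 24/5  [D, A, B are collinear ∩ CB ⟂ DA]
2. B_y = -52/5  [D, A, B are collinear ∩ CB ⟂ DA]
   → B = (24/5, -52/5)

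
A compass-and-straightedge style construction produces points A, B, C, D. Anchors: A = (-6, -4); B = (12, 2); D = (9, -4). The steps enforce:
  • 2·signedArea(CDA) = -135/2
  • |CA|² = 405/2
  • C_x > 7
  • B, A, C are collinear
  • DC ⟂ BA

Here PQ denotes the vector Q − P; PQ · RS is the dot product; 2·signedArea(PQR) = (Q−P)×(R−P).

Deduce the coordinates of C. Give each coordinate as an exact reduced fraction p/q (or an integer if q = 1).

C = (15/2, 1/2)

1. C_x = 15/2  [B, A, C are collinear ∩ DC ⟂ BA]
2. C_y = 1/2  [B, A, C are collinear ∩ DC ⟂ BA]
   → C = (15/2, 1/2)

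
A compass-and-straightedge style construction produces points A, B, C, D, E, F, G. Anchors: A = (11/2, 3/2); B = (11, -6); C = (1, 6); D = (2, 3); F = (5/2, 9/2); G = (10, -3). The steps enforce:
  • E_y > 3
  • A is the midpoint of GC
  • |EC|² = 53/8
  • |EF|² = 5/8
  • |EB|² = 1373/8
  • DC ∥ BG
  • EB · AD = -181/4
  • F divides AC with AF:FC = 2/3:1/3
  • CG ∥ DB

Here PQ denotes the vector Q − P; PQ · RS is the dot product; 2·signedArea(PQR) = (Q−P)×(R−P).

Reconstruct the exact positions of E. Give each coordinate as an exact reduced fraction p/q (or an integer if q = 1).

E = (9/4, 15/4)

1. E_x = 9/4  [line 7/2·x + -3/2·y + -9/4 = 0 ∩ |EB|² = 1373/8]
2. E_y = 15/4  [line 7/2·x + -3/2·y + -9/4 = 0 ∩ |EB|² = 1373/8]
   → E = (9/4, 15/4)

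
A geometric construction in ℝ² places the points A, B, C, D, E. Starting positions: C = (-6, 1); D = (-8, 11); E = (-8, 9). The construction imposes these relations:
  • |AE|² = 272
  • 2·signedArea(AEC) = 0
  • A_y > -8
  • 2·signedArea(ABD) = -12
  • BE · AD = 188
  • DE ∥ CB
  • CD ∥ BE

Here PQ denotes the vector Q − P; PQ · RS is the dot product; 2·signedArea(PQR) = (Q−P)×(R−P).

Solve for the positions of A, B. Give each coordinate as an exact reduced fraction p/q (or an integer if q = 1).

A = (-4, -7)
B = (-6, -1)

1. B_x = -6  [CD ∥ BE ∩ DE ∥ CB]
2. B_y = -1  [CD ∥ BE ∩ DE ∥ CB]
   → B = (-6, -1)
3. A_x = -4  [2·signedArea(AEC) = 0 ∩ 2·signedArea(ABD) = -12]
4. A_y = -7  [2·signedArea(AEC) = 0 ∩ 2·signedArea(ABD) = -12]
   → A = (-4, -7)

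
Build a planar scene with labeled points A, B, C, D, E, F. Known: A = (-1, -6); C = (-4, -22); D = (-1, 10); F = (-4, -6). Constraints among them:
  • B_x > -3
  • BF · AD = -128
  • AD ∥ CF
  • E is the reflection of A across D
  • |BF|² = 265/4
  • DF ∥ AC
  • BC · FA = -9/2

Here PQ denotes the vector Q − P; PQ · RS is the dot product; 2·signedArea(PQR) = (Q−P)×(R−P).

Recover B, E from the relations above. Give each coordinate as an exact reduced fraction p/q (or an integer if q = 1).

1. B_x = -5/2  [BF · AD = -128 ∩ BC · FA = -9/2]
2. B_y = 2  [BF · AD = -128 ∩ BC · FA = -9/2]
   → B = (-5/2, 2)
3. E_x = -1  [E is the reflection of A across D]
4. E_y = 26  [E is the reflection of A across D]
   → E = (-1, 26)

B = (-5/2, 2)
E = (-1, 26)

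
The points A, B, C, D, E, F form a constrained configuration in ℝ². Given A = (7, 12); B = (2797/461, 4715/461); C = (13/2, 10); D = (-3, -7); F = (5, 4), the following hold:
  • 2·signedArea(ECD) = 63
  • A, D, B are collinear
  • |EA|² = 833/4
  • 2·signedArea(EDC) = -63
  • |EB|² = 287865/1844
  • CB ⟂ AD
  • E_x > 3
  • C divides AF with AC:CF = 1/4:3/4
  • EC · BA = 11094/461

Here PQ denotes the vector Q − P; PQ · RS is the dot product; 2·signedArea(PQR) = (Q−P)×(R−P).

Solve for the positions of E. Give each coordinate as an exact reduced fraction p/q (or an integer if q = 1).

1. E_x = 7/2  [2·signedArea(ECD) = 63 ∩ EC · BA = 11094/461]
2. E_y = -2  [2·signedArea(ECD) = 63 ∩ EC · BA = 11094/461]
   → E = (7/2, -2)

E = (7/2, -2)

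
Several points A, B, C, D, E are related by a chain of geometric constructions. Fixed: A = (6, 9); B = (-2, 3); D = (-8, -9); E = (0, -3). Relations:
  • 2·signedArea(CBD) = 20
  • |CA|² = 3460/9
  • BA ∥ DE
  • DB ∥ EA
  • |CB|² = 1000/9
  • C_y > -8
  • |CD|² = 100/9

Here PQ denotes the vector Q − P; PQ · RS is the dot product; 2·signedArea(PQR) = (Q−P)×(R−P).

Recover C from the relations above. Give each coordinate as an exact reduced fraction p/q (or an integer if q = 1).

1. C_x = -16/3  [line 12·x + -6·y + 22 = 0 ∩ |CD|² = 100/9]
2. C_y = -7  [line 12·x + -6·y + 22 = 0 ∩ |CD|² = 100/9]
   → C = (-16/3, -7)

C = (-16/3, -7)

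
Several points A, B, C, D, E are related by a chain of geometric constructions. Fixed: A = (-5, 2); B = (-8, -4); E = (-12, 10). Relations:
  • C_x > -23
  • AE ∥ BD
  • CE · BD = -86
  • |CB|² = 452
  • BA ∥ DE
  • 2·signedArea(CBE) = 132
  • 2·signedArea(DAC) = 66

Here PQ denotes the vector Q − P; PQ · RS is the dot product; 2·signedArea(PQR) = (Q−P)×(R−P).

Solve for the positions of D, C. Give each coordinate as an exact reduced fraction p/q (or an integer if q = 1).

C = (-22, 12)
D = (-15, 4)

1. D_x = -15  [BA ∥ DE ∩ AE ∥ BD]
2. D_y = 4  [BA ∥ DE ∩ AE ∥ BD]
   → D = (-15, 4)
3. C_x = -22  [2·signedArea(CBE) = 132 ∩ 2·signedArea(DAC) = 66]
4. C_y = 12  [2·signedArea(CBE) = 132 ∩ 2·signedArea(DAC) = 66]
   → C = (-22, 12)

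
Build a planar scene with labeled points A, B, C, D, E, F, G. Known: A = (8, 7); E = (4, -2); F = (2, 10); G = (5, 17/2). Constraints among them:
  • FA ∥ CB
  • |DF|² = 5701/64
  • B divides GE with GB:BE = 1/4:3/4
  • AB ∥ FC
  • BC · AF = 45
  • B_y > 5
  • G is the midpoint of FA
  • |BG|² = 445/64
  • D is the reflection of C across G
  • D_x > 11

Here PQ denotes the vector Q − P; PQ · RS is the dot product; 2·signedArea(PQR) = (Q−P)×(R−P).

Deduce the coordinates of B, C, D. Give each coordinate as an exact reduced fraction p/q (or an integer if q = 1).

1. B_x = 19/4  [B divides GE with GB:BE = 1/4:3/4]
2. B_y = 47/8  [B divides GE with GB:BE = 1/4:3/4]
   → B = (19/4, 47/8)
3. C_x = -5/4  [FA ∥ CB ∩ AB ∥ FC]
4. C_y = 71/8  [FA ∥ CB ∩ AB ∥ FC]
   → C = (-5/4, 71/8)
5. D_x = 45/4  [D is the reflection of C across G]
6. D_y = 65/8  [D is the reflection of C across G]
   → D = (45/4, 65/8)

B = (19/4, 47/8)
C = (-5/4, 71/8)
D = (45/4, 65/8)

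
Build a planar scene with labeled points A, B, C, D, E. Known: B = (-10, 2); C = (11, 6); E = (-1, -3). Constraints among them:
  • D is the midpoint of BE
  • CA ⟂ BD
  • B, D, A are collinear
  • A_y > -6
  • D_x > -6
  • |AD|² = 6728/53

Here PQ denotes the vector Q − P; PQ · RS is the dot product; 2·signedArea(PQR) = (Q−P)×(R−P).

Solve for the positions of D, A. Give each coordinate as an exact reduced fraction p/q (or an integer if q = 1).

A = (461/106, -633/106)
D = (-11/2, -1/2)

1. D_x = -11/2  [D is the midpoint of BE]
2. D_y = -1/2  [D is the midpoint of BE]
   → D = (-11/2, -1/2)
3. A_x = 461/106  [B, D, A are collinear ∩ CA ⟂ BD]
4. A_y = -633/106  [B, D, A are collinear ∩ CA ⟂ BD]
   → A = (461/106, -633/106)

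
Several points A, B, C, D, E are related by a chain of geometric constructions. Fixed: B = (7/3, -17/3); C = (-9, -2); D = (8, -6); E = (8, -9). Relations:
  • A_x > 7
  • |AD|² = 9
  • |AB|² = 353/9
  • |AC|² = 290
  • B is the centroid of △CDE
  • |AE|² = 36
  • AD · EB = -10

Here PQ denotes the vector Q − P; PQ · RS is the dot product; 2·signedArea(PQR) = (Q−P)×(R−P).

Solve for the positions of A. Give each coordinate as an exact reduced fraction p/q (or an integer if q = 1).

1. A_x = 8  [line 17/3·x + -10/3·y + -166/3 = 0 ∩ |AC|² = 290]
2. A_y = -3  [line 17/3·x + -10/3·y + -166/3 = 0 ∩ |AC|² = 290]
   → A = (8, -3)

A = (8, -3)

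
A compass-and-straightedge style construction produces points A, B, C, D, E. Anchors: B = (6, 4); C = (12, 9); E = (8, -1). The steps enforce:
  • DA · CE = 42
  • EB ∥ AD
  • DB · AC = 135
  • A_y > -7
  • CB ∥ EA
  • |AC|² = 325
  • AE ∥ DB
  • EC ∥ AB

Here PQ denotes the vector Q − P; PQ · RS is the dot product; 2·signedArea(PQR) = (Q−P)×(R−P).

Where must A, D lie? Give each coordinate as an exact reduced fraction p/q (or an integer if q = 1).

1. A_x = 2  [EC ∥ AB ∩ CB ∥ EA]
2. A_y = -6  [EC ∥ AB ∩ CB ∥ EA]
   → A = (2, -6)
3. D_x = 0  [AE ∥ DB ∩ EB ∥ AD]
4. D_y = -1  [AE ∥ DB ∩ EB ∥ AD]
   → D = (0, -1)

A = (2, -6)
D = (0, -1)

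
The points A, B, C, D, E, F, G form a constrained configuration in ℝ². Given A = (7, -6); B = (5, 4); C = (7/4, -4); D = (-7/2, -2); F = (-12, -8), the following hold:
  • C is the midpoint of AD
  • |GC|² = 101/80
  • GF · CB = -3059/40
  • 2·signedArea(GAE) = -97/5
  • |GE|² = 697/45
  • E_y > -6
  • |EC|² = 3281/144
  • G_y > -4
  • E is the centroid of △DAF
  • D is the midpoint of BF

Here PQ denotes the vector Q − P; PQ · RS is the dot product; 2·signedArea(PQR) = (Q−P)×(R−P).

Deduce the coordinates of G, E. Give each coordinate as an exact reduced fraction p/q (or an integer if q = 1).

1. G_x = 7/10  [line -13/4·x + -8·y + -1061/40 = 0 ∩ |GC|² = 101/80]
2. G_y = -18/5  [line -13/4·x + -8·y + -1061/40 = 0 ∩ |GC|² = 101/80]
   → G = (7/10, -18/5)
3. E_x = -17/6  [2·signedArea(GAE) = -97/5 ∩ E is the centroid of △DAF]
4. E_y = -16/3  [2·signedArea(GAE) = -97/5 ∩ E is the centroid of △DAF]
   → E = (-17/6, -16/3)

E = (-17/6, -16/3)
G = (7/10, -18/5)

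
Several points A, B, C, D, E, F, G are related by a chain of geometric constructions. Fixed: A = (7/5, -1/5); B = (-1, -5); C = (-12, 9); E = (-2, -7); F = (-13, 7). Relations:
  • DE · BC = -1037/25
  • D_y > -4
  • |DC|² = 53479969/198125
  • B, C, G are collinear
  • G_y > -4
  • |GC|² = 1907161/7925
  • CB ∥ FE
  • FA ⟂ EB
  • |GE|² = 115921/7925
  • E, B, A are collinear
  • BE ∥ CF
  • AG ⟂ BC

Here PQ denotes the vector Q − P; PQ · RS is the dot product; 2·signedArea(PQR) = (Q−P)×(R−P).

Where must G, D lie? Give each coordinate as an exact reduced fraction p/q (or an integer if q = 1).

D = (-14657/7925, -31057/7925)
G = (-3829/1585, -5069/1585)

1. G_x = -3829/1585  [B, C, G are collinear ∩ AG ⟂ BC]
2. G_y = -5069/1585  [B, C, G are collinear ∩ AG ⟂ BC]
   → G = (-3829/1585, -5069/1585)
3. D_x = -14657/7925  [line 11·x + -14·y + -863/25 = 0 ∩ |DC|² = 53479969/198125]
4. D_y = -31057/7925  [line 11·x + -14·y + -863/25 = 0 ∩ |DC|² = 53479969/198125]
   → D = (-14657/7925, -31057/7925)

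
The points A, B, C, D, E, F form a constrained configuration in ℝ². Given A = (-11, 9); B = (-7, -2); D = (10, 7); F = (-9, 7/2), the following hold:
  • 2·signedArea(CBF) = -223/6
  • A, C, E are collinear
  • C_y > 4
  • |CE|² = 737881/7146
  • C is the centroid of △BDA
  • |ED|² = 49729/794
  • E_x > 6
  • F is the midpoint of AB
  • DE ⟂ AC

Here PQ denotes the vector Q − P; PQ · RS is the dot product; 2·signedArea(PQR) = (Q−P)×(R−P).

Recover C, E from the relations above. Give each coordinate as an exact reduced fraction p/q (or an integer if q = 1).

C = (-8/3, 14/3)
E = (5041/794, -17/794)

1. C_x = -8/3  [C is the centroid of △BDA]
2. C_y = 14/3  [C is the centroid of △BDA]
   → C = (-8/3, 14/3)
3. E_x = 5041/794  [A, C, E are collinear ∩ DE ⟂ AC]
4. E_y = -17/794  [A, C, E are collinear ∩ DE ⟂ AC]
   → E = (5041/794, -17/794)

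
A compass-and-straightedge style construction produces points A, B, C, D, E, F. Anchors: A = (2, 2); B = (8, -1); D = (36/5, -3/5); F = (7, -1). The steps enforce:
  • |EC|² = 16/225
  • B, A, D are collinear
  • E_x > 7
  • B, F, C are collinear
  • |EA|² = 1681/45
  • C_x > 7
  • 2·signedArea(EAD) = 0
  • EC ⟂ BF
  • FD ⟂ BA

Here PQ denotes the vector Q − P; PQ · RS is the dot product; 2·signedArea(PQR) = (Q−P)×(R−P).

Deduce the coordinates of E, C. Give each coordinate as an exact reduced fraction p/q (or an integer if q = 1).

1. E_x = 112/15  [line 13/5·x + 26/5·y + -78/5 = 0 ∩ |EA|² = 1681/45]
2. E_y = -11/15  [line 13/5·x + 26/5·y + -78/5 = 0 ∩ |EA|² = 1681/45]
   → E = (112/15, -11/15)
3. C_x = 112/15  [B, F, C are collinear ∩ EC ⟂ BF]
4. C_y = -1  [B, F, C are collinear ∩ EC ⟂ BF]
   → C = (112/15, -1)

C = (112/15, -1)
E = (112/15, -11/15)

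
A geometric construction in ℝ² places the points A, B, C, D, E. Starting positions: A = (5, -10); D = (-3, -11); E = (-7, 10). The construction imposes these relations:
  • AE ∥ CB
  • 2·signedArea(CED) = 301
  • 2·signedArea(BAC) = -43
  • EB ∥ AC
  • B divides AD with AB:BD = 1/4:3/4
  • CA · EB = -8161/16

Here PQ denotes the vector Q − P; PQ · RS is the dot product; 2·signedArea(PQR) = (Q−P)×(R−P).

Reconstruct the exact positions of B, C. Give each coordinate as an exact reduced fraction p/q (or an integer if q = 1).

B = (3, -41/4)
C = (15, -121/4)

1. B_x = 3  [B divides AD with AB:BD = 1/4:3/4]
2. B_y = -41/4  [B divides AD with AB:BD = 1/4:3/4]
   → B = (3, -41/4)
3. C_x = 15  [AE ∥ CB ∩ EB ∥ AC]
4. C_y = -121/4  [AE ∥ CB ∩ EB ∥ AC]
   → C = (15, -121/4)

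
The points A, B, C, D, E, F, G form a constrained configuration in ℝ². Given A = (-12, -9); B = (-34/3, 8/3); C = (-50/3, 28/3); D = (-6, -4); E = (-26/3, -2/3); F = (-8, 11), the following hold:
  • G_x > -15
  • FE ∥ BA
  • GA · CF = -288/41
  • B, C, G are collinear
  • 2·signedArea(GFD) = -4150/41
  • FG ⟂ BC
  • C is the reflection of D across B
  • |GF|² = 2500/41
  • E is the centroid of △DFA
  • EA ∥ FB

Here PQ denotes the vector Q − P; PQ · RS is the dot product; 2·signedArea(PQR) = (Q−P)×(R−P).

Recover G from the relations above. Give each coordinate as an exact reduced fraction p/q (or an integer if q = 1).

1. G_x = -578/41  [B, C, G are collinear ∩ FG ⟂ BC]
2. G_y = 251/41  [B, C, G are collinear ∩ FG ⟂ BC]
   → G = (-578/41, 251/41)

G = (-578/41, 251/41)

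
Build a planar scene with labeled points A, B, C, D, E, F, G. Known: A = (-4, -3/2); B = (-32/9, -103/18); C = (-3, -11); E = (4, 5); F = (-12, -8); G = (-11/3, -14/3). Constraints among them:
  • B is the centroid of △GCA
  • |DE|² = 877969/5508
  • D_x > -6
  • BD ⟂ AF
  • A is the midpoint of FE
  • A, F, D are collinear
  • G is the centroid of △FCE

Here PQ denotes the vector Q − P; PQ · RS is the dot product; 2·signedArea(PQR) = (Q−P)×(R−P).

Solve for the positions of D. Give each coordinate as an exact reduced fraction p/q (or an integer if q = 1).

1. D_x = -4436/765  [A, F, D are collinear ∩ BD ⟂ AF]
2. D_y = -4531/1530  [A, F, D are collinear ∩ BD ⟂ AF]
   → D = (-4436/765, -4531/1530)

D = (-4436/765, -4531/1530)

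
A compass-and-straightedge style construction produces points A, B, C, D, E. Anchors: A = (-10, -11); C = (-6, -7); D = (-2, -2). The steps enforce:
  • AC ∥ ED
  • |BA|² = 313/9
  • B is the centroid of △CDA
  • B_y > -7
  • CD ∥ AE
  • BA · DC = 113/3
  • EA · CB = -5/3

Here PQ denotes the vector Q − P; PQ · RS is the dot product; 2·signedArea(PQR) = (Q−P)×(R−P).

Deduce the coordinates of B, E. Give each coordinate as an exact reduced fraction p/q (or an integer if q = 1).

B = (-6, -20/3)
E = (-6, -6)

1. B_x = -6  [B is the centroid of △CDA]
2. B_y = -20/3  [B is the centroid of △CDA]
   → B = (-6, -20/3)
3. E_x = -6  [AC ∥ ED ∩ CD ∥ AE]
4. E_y = -6  [AC ∥ ED ∩ CD ∥ AE]
   → E = (-6, -6)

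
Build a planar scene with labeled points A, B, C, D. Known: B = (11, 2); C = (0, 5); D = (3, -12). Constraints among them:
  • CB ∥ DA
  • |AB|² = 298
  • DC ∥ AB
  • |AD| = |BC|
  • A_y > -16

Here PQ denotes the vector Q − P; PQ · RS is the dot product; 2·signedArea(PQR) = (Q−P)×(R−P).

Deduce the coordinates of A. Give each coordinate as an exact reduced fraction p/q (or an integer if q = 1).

A = (14, -15)

1. A_x = 14  [DC ∥ AB ∩ CB ∥ DA]
2. A_y = -15  [DC ∥ AB ∩ CB ∥ DA]
   → A = (14, -15)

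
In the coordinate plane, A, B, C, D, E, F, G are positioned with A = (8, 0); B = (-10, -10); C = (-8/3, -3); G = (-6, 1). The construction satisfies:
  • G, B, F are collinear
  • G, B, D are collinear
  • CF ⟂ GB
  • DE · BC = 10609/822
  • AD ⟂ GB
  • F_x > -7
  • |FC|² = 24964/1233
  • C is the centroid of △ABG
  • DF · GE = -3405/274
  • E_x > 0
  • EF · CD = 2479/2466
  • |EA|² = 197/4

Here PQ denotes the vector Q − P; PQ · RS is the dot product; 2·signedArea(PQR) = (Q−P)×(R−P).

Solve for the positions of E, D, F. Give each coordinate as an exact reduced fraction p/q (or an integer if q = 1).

1. D_x = -642/137  [G, B, D are collinear ∩ AD ⟂ GB]
2. D_y = 632/137  [G, B, D are collinear ∩ AD ⟂ GB]
   → D = (-642/137, 632/137)
3. F_x = -2834/411  [G, B, F are collinear ∩ CF ⟂ GB]
4. F_y = -601/411  [G, B, F are collinear ∩ CF ⟂ GB]
   → F = (-2834/411, -601/411)
5. E_x = 1  [EF · CD = 2479/2466 ∩ DE · BC = 10609/822]
6. E_y = 1/2  [EF · CD = 2479/2466 ∩ DE · BC = 10609/822]
   → E = (1, 1/2)

D = (-642/137, 632/137)
E = (1, 1/2)
F = (-2834/411, -601/411)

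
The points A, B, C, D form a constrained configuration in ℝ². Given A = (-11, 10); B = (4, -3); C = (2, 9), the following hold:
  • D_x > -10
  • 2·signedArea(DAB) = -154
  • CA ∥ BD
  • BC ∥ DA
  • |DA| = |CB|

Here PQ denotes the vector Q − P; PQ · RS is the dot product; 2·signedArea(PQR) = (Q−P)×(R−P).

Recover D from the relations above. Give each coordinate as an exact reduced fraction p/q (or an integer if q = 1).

1. D_x = -9  [BC ∥ DA ∩ CA ∥ BD]
2. D_y = -2  [BC ∥ DA ∩ CA ∥ BD]
   → D = (-9, -2)

D = (-9, -2)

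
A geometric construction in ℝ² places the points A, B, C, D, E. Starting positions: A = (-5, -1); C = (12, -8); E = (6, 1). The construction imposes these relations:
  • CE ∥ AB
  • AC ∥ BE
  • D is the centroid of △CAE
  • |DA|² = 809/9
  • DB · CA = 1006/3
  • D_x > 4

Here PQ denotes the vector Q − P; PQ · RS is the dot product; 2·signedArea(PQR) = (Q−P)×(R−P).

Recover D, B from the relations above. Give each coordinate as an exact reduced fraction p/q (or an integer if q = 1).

B = (-11, 8)
D = (13/3, -8/3)

1. D_x = 13/3  [D is the centroid of △CAE]
2. D_y = -8/3  [D is the centroid of △CAE]
   → D = (13/3, -8/3)
3. B_x = -11  [AC ∥ BE ∩ CE ∥ AB]
4. B_y = 8  [AC ∥ BE ∩ CE ∥ AB]
   → B = (-11, 8)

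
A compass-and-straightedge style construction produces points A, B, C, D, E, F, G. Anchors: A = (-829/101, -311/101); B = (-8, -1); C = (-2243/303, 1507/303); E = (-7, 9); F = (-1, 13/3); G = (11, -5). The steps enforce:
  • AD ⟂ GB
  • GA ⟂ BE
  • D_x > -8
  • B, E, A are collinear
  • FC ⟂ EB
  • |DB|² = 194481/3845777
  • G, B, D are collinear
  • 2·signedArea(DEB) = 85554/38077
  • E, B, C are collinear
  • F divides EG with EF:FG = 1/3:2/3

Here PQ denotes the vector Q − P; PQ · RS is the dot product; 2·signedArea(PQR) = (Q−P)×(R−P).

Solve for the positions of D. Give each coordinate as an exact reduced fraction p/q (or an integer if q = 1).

1. D_x = -296237/38077  [G, B, D are collinear ∩ AD ⟂ GB]
2. D_y = -39841/38077  [G, B, D are collinear ∩ AD ⟂ GB]
   → D = (-296237/38077, -39841/38077)

D = (-296237/38077, -39841/38077)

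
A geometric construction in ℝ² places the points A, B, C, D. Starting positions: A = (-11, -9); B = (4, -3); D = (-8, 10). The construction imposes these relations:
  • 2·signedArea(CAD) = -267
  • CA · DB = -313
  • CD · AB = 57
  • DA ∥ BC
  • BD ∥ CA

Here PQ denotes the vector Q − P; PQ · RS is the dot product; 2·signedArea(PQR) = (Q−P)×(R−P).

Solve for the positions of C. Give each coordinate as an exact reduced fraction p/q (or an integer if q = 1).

1. C_x = 1  [BD ∥ CA ∩ DA ∥ BC]
2. C_y = -22  [BD ∥ CA ∩ DA ∥ BC]
   → C = (1, -22)

C = (1, -22)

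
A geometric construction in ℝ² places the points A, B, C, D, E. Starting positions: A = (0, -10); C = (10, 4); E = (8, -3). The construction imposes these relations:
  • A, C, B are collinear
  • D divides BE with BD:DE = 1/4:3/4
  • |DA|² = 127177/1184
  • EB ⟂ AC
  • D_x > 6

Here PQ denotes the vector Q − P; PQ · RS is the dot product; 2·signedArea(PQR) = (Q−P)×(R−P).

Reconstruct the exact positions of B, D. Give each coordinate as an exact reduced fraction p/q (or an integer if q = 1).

B = (445/74, -117/74)
D = (1927/296, -573/296)

1. B_x = 445/74  [A, C, B are collinear ∩ EB ⟂ AC]
2. B_y = -117/74  [A, C, B are collinear ∩ EB ⟂ AC]
   → B = (445/74, -117/74)
3. D_x = 1927/296  [D divides BE with BD:DE = 1/4:3/4]
4. D_y = -573/296  [D divides BE with BD:DE = 1/4:3/4]
   → D = (1927/296, -573/296)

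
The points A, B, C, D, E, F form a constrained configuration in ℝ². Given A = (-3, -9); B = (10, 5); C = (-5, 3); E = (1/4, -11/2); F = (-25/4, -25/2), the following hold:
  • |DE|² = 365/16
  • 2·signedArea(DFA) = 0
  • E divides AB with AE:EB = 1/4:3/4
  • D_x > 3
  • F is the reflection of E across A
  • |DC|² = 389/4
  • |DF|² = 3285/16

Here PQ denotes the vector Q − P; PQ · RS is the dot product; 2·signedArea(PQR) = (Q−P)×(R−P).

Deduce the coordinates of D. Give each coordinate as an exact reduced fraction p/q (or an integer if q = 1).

1. D_x = 7/2  [line -7/2·x + 13/4·y + 75/4 = 0 ∩ |DC|² = 389/4]
2. D_y = -2  [line -7/2·x + 13/4·y + 75/4 = 0 ∩ |DC|² = 389/4]
   → D = (7/2, -2)

D = (7/2, -2)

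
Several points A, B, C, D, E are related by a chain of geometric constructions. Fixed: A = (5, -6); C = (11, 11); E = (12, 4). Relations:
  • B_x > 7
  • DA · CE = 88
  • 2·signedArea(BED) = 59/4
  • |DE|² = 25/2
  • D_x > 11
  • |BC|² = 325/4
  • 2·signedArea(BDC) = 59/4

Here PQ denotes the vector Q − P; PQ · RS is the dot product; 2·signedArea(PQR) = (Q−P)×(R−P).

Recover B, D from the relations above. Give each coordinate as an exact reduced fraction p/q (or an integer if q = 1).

1. D_x = 23/2  [line -1·x + 7·y + -41 = 0 ∩ |DE|² = 25/2]
2. D_y = 15/2  [line -1·x + 7·y + -41 = 0 ∩ |DE|² = 25/2]
   → D = (23/2, 15/2)
3. B_x = 8  [line -7/2·x + -1/2·y + 117/4 = 0 ∩ |BC|² = 325/4]
4. B_y = 5/2  [line -7/2·x + -1/2·y + 117/4 = 0 ∩ |BC|² = 325/4]
   → B = (8, 5/2)

B = (8, 5/2)
D = (23/2, 15/2)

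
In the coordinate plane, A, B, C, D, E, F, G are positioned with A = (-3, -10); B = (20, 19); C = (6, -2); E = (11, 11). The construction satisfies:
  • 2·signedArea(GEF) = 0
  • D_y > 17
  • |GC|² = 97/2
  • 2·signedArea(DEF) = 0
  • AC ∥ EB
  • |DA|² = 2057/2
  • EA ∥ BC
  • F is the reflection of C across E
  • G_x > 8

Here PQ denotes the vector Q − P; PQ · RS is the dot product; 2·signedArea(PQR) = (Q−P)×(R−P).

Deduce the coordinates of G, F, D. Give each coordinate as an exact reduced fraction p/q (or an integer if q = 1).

1. F_x = 16  [F is the reflection of C across E]
2. F_y = 24  [F is the reflection of C across E]
   → F = (16, 24)
3. D_x = 27/2  [line -13·x + 5·y + 88 = 0 ∩ |DA|² = 2057/2]
4. D_y = 35/2  [line -13·x + 5·y + 88 = 0 ∩ |DA|² = 2057/2]
   → D = (27/2, 35/2)
5. G_x = 17/2  [line -13·x + 5·y + 88 = 0 ∩ |GC|² = 97/2]
6. G_y = 9/2  [line -13·x + 5·y + 88 = 0 ∩ |GC|² = 97/2]
   → G = (17/2, 9/2)

D = (27/2, 35/2)
F = (16, 24)
G = (17/2, 9/2)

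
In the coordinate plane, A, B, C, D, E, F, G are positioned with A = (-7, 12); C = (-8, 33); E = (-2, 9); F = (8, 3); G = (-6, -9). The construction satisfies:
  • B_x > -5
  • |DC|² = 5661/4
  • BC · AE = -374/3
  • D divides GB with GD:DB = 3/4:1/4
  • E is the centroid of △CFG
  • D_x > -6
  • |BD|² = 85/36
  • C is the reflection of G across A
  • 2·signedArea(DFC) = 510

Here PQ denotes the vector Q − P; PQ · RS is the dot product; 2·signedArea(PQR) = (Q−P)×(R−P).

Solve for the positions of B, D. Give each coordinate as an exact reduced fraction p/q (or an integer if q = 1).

1. D_x = -5  [line -30·x + -16·y + -222 = 0 ∩ |DC|² = 5661/4]
2. D_y = -9/2  [line -30·x + -16·y + -222 = 0 ∩ |DC|² = 5661/4]
   → D = (-5, -9/2)
3. B_x = -14/3  [BC · AE = -374/3 ∩ D divides GB with GD:DB = 3/4:1/4]
4. B_y = -3  [BC · AE = -374/3 ∩ D divides GB with GD:DB = 3/4:1/4]
   → B = (-14/3, -3)

B = (-14/3, -3)
D = (-5, -9/2)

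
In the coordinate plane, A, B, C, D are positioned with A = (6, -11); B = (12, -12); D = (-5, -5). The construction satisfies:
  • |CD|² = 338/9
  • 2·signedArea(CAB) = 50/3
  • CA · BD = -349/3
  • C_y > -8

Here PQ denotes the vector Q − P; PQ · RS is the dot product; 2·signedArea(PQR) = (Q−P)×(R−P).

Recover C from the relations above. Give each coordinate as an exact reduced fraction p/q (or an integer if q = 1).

C = (2/3, -22/3)

1. C_x = 2/3  [2·signedArea(CAB) = 50/3 ∩ CA · BD = -349/3]
2. C_y = -22/3  [2·signedArea(CAB) = 50/3 ∩ CA · BD = -349/3]
   → C = (2/3, -22/3)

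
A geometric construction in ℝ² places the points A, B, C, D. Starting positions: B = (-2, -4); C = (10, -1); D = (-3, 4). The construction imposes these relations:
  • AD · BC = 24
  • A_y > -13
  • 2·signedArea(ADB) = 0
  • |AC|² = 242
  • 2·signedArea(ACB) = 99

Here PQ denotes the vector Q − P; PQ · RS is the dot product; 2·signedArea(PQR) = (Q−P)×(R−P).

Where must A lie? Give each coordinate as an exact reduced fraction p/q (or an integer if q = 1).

1. A_x = -1  [2·signedArea(ADB) = 0 ∩ AD · BC = 24]
2. A_y = -12  [2·signedArea(ADB) = 0 ∩ AD · BC = 24]
   → A = (-1, -12)

A = (-1, -12)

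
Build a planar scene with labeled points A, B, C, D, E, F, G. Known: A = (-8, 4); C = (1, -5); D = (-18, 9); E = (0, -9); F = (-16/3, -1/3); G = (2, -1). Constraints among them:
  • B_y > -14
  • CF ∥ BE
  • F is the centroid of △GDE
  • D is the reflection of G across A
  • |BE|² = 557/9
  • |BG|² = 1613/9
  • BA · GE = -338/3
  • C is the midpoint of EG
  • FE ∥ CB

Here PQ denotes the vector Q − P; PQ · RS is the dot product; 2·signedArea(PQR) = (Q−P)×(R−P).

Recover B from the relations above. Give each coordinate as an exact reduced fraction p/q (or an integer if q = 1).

1. B_x = 19/3  [CF ∥ BE ∩ FE ∥ CB]
2. B_y = -41/3  [CF ∥ BE ∩ FE ∥ CB]
   → B = (19/3, -41/3)

B = (19/3, -41/3)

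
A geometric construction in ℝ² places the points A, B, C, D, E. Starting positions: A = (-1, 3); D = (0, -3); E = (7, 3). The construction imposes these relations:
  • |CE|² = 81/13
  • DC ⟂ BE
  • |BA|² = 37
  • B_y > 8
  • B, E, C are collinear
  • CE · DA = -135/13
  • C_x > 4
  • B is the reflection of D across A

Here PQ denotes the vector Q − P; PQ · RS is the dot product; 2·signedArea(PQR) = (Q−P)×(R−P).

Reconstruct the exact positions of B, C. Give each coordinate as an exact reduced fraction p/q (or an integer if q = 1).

B = (-2, 9)
C = (64/13, 57/13)

1. B_x = -2  [B is the reflection of D across A]
2. B_y = 9  [B is the reflection of D across A]
   → B = (-2, 9)
3. C_x = 64/13  [B, E, C are collinear ∩ DC ⟂ BE]
4. C_y = 57/13  [B, E, C are collinear ∩ DC ⟂ BE]
   → C = (64/13, 57/13)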